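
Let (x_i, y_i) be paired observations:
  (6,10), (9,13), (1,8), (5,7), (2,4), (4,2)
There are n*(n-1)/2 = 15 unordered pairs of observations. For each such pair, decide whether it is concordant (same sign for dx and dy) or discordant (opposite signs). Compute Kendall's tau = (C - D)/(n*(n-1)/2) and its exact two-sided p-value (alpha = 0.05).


Step 1: Enumerate the 15 unordered pairs (i,j) with i<j and classify each by sign(x_j-x_i) * sign(y_j-y_i).
  (1,2):dx=+3,dy=+3->C; (1,3):dx=-5,dy=-2->C; (1,4):dx=-1,dy=-3->C; (1,5):dx=-4,dy=-6->C
  (1,6):dx=-2,dy=-8->C; (2,3):dx=-8,dy=-5->C; (2,4):dx=-4,dy=-6->C; (2,5):dx=-7,dy=-9->C
  (2,6):dx=-5,dy=-11->C; (3,4):dx=+4,dy=-1->D; (3,5):dx=+1,dy=-4->D; (3,6):dx=+3,dy=-6->D
  (4,5):dx=-3,dy=-3->C; (4,6):dx=-1,dy=-5->C; (5,6):dx=+2,dy=-2->D
Step 2: C = 11, D = 4, total pairs = 15.
Step 3: tau = (C - D)/(n(n-1)/2) = (11 - 4)/15 = 0.466667.
Step 4: Exact two-sided p-value (enumerate n! = 720 permutations of y under H0): p = 0.272222.
Step 5: alpha = 0.05. fail to reject H0.

tau_b = 0.4667 (C=11, D=4), p = 0.272222, fail to reject H0.


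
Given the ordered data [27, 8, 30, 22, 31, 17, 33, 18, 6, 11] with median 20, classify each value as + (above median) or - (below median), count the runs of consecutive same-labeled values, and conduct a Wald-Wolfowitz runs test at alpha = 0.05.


Step 1: Compute median = 20; label A = above, B = below.
Labels in order: ABAAABABBB  (n_A = 5, n_B = 5)
Step 2: Count runs R = 6.
Step 3: Under H0 (random ordering), E[R] = 2*n_A*n_B/(n_A+n_B) + 1 = 2*5*5/10 + 1 = 6.0000.
        Var[R] = 2*n_A*n_B*(2*n_A*n_B - n_A - n_B) / ((n_A+n_B)^2 * (n_A+n_B-1)) = 2000/900 = 2.2222.
        SD[R] = 1.4907.
Step 4: R = E[R], so z = 0 with no continuity correction.
Step 5: Two-sided p-value via normal approximation = 2*(1 - Phi(|z|)) = 1.000000.
Step 6: alpha = 0.05. fail to reject H0.

R = 6, z = 0.0000, p = 1.000000, fail to reject H0.


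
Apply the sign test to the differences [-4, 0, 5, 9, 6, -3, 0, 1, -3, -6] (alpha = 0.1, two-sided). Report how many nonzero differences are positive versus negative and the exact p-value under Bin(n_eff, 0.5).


Step 1: Discard zero differences. Original n = 10; n_eff = number of nonzero differences = 8.
Nonzero differences (with sign): -4, +5, +9, +6, -3, +1, -3, -6
Step 2: Count signs: positive = 4, negative = 4.
Step 3: Under H0: P(positive) = 0.5, so the number of positives S ~ Bin(8, 0.5).
Step 4: Two-sided exact p-value = sum of Bin(8,0.5) probabilities at or below the observed probability = 1.000000.
Step 5: alpha = 0.1. fail to reject H0.

n_eff = 8, pos = 4, neg = 4, p = 1.000000, fail to reject H0.


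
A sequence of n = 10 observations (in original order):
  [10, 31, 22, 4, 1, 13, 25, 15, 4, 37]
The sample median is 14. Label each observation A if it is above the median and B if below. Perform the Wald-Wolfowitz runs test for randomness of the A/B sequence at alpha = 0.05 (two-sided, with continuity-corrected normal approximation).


Step 1: Compute median = 14; label A = above, B = below.
Labels in order: BAABBBAABA  (n_A = 5, n_B = 5)
Step 2: Count runs R = 6.
Step 3: Under H0 (random ordering), E[R] = 2*n_A*n_B/(n_A+n_B) + 1 = 2*5*5/10 + 1 = 6.0000.
        Var[R] = 2*n_A*n_B*(2*n_A*n_B - n_A - n_B) / ((n_A+n_B)^2 * (n_A+n_B-1)) = 2000/900 = 2.2222.
        SD[R] = 1.4907.
Step 4: R = E[R], so z = 0 with no continuity correction.
Step 5: Two-sided p-value via normal approximation = 2*(1 - Phi(|z|)) = 1.000000.
Step 6: alpha = 0.05. fail to reject H0.

R = 6, z = 0.0000, p = 1.000000, fail to reject H0.


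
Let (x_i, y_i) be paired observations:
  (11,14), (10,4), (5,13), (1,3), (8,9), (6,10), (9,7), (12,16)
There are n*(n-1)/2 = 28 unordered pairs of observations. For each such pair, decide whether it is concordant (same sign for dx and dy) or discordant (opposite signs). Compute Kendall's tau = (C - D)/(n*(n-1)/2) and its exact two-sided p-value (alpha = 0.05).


Step 1: Enumerate the 28 unordered pairs (i,j) with i<j and classify each by sign(x_j-x_i) * sign(y_j-y_i).
  (1,2):dx=-1,dy=-10->C; (1,3):dx=-6,dy=-1->C; (1,4):dx=-10,dy=-11->C; (1,5):dx=-3,dy=-5->C
  (1,6):dx=-5,dy=-4->C; (1,7):dx=-2,dy=-7->C; (1,8):dx=+1,dy=+2->C; (2,3):dx=-5,dy=+9->D
  (2,4):dx=-9,dy=-1->C; (2,5):dx=-2,dy=+5->D; (2,6):dx=-4,dy=+6->D; (2,7):dx=-1,dy=+3->D
  (2,8):dx=+2,dy=+12->C; (3,4):dx=-4,dy=-10->C; (3,5):dx=+3,dy=-4->D; (3,6):dx=+1,dy=-3->D
  (3,7):dx=+4,dy=-6->D; (3,8):dx=+7,dy=+3->C; (4,5):dx=+7,dy=+6->C; (4,6):dx=+5,dy=+7->C
  (4,7):dx=+8,dy=+4->C; (4,8):dx=+11,dy=+13->C; (5,6):dx=-2,dy=+1->D; (5,7):dx=+1,dy=-2->D
  (5,8):dx=+4,dy=+7->C; (6,7):dx=+3,dy=-3->D; (6,8):dx=+6,dy=+6->C; (7,8):dx=+3,dy=+9->C
Step 2: C = 18, D = 10, total pairs = 28.
Step 3: tau = (C - D)/(n(n-1)/2) = (18 - 10)/28 = 0.285714.
Step 4: Exact two-sided p-value (enumerate n! = 40320 permutations of y under H0): p = 0.398760.
Step 5: alpha = 0.05. fail to reject H0.

tau_b = 0.2857 (C=18, D=10), p = 0.398760, fail to reject H0.


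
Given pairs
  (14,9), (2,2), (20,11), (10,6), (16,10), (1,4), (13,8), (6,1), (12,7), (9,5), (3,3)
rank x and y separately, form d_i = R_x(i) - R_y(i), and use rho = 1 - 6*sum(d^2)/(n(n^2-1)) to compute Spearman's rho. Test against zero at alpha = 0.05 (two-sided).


Step 1: Rank x and y separately (midranks; no ties here).
rank(x): 14->9, 2->2, 20->11, 10->6, 16->10, 1->1, 13->8, 6->4, 12->7, 9->5, 3->3
rank(y): 9->9, 2->2, 11->11, 6->6, 10->10, 4->4, 8->8, 1->1, 7->7, 5->5, 3->3
Step 2: d_i = R_x(i) - R_y(i); compute d_i^2.
  (9-9)^2=0, (2-2)^2=0, (11-11)^2=0, (6-6)^2=0, (10-10)^2=0, (1-4)^2=9, (8-8)^2=0, (4-1)^2=9, (7-7)^2=0, (5-5)^2=0, (3-3)^2=0
sum(d^2) = 18.
Step 3: rho = 1 - 6*18 / (11*(11^2 - 1)) = 1 - 108/1320 = 0.918182.
Step 4: Under H0, t = rho * sqrt((n-2)/(1-rho^2)) = 6.9531 ~ t(9).
Step 5: Two-sided p-value from the t-distribution with 9 df = 0.000067.
Step 6: alpha = 0.05. reject H0.

rho = 0.9182, p = 0.000067, reject H0 at alpha = 0.05.


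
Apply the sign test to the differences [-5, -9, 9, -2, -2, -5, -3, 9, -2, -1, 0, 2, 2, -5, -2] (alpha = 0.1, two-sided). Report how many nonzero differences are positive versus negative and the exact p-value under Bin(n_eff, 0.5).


Step 1: Discard zero differences. Original n = 15; n_eff = number of nonzero differences = 14.
Nonzero differences (with sign): -5, -9, +9, -2, -2, -5, -3, +9, -2, -1, +2, +2, -5, -2
Step 2: Count signs: positive = 4, negative = 10.
Step 3: Under H0: P(positive) = 0.5, so the number of positives S ~ Bin(14, 0.5).
Step 4: Two-sided exact p-value = sum of Bin(14,0.5) probabilities at or below the observed probability = 0.179565.
Step 5: alpha = 0.1. fail to reject H0.

n_eff = 14, pos = 4, neg = 10, p = 0.179565, fail to reject H0.


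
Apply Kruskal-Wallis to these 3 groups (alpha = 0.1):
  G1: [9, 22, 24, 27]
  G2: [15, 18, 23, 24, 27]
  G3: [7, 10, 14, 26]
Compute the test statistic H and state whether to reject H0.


Step 1: Combine all N = 13 observations and assign midranks.
sorted (value, group, rank): (7,G3,1), (9,G1,2), (10,G3,3), (14,G3,4), (15,G2,5), (18,G2,6), (22,G1,7), (23,G2,8), (24,G1,9.5), (24,G2,9.5), (26,G3,11), (27,G1,12.5), (27,G2,12.5)
Step 2: Sum ranks within each group.
R_1 = 31 (n_1 = 4)
R_2 = 41 (n_2 = 5)
R_3 = 19 (n_3 = 4)
Step 3: H = 12/(N(N+1)) * sum(R_i^2/n_i) - 3(N+1)
     = 12/(13*14) * (31^2/4 + 41^2/5 + 19^2/4) - 3*14
     = 0.065934 * 666.7 - 42
     = 1.958242.
Step 4: Ties present; correction factor C = 1 - 12/(13^3 - 13) = 0.994505. Corrected H = 1.958242 / 0.994505 = 1.969061.
Step 5: Under H0, H ~ chi^2(2); p-value = 0.373615.
Step 6: alpha = 0.1. fail to reject H0.

H = 1.9691, df = 2, p = 0.373615, fail to reject H0.


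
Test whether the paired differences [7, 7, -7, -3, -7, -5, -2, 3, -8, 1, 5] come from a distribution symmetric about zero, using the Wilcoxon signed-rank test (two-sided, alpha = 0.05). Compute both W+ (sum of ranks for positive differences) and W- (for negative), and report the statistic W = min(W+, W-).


Step 1: Drop any zero differences (none here) and take |d_i|.
|d| = [7, 7, 7, 3, 7, 5, 2, 3, 8, 1, 5]
Step 2: Midrank |d_i| (ties get averaged ranks).
ranks: |7|->8.5, |7|->8.5, |7|->8.5, |3|->3.5, |7|->8.5, |5|->5.5, |2|->2, |3|->3.5, |8|->11, |1|->1, |5|->5.5
Step 3: Attach original signs; sum ranks with positive sign and with negative sign.
W+ = 8.5 + 8.5 + 3.5 + 1 + 5.5 = 27
W- = 8.5 + 3.5 + 8.5 + 5.5 + 2 + 11 = 39
(Check: W+ + W- = 66 should equal n(n+1)/2 = 66.)
Step 4: Test statistic W = min(W+, W-) = 27.
Step 5: Ties in |d|, so use the tie-corrected normal approximation.
        E[W] = n(n+1)/4 = 11*12/4 = 33.
        Tie groups: |d|=3 (t=2), |d|=5 (t=2), |d|=7 (t=4); sum(t^3 - t) = 72.
        Var[W] = n(n+1)(2n+1)/24 - sum(t^3-t)/48 = 3036/24 - 72/48 = 125.
        z = (W - E[W]) / sqrt(Var[W]) = (27 - 33) / 11.1803 = -0.5367.
        Two-sided p = 2*Phi(z) = 0.591505.
Step 6: alpha = 0.05. fail to reject H0.

W+ = 27, W- = 39, W = min = 27, p = 0.591505, fail to reject H0.


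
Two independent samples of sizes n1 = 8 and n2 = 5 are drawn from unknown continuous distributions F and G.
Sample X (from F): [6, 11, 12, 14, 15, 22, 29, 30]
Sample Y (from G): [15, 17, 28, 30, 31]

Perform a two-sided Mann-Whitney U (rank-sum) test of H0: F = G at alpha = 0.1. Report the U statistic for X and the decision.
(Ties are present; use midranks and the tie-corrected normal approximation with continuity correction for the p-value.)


Step 1: Combine and sort all 13 observations; assign midranks.
sorted (value, group): (6,X), (11,X), (12,X), (14,X), (15,X), (15,Y), (17,Y), (22,X), (28,Y), (29,X), (30,X), (30,Y), (31,Y)
ranks: 6->1, 11->2, 12->3, 14->4, 15->5.5, 15->5.5, 17->7, 22->8, 28->9, 29->10, 30->11.5, 30->11.5, 31->13
Step 2: Rank sum for X: R1 = 1 + 2 + 3 + 4 + 5.5 + 8 + 10 + 11.5 = 45.
Step 3: U_X = R1 - n1(n1+1)/2 = 45 - 8*9/2 = 45 - 36 = 9.
       U_Y = n1*n2 - U_X = 40 - 9 = 31.
Step 4: Ties are present, so use the tie-corrected normal approximation (with continuity correction) for the p-value.
Step 5: p-value = 0.123248; compare to alpha = 0.1. fail to reject H0.

U_X = 9, p = 0.123248, fail to reject H0 at alpha = 0.1.


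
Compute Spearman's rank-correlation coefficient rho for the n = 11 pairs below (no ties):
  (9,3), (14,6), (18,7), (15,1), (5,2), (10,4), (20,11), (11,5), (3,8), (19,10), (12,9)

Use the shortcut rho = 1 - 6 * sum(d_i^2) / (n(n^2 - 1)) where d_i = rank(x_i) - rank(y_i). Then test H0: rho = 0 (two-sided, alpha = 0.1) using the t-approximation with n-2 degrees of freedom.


Step 1: Rank x and y separately (midranks; no ties here).
rank(x): 9->3, 14->7, 18->9, 15->8, 5->2, 10->4, 20->11, 11->5, 3->1, 19->10, 12->6
rank(y): 3->3, 6->6, 7->7, 1->1, 2->2, 4->4, 11->11, 5->5, 8->8, 10->10, 9->9
Step 2: d_i = R_x(i) - R_y(i); compute d_i^2.
  (3-3)^2=0, (7-6)^2=1, (9-7)^2=4, (8-1)^2=49, (2-2)^2=0, (4-4)^2=0, (11-11)^2=0, (5-5)^2=0, (1-8)^2=49, (10-10)^2=0, (6-9)^2=9
sum(d^2) = 112.
Step 3: rho = 1 - 6*112 / (11*(11^2 - 1)) = 1 - 672/1320 = 0.490909.
Step 4: Under H0, t = rho * sqrt((n-2)/(1-rho^2)) = 1.6904 ~ t(9).
Step 5: Two-sided p-value from the t-distribution with 9 df = 0.125204.
Step 6: alpha = 0.1. fail to reject H0.

rho = 0.4909, p = 0.125204, fail to reject H0 at alpha = 0.1.


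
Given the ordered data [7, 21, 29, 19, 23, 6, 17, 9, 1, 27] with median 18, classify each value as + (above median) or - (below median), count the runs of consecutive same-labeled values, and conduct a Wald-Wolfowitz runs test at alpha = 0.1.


Step 1: Compute median = 18; label A = above, B = below.
Labels in order: BAAAABBBBA  (n_A = 5, n_B = 5)
Step 2: Count runs R = 4.
Step 3: Under H0 (random ordering), E[R] = 2*n_A*n_B/(n_A+n_B) + 1 = 2*5*5/10 + 1 = 6.0000.
        Var[R] = 2*n_A*n_B*(2*n_A*n_B - n_A - n_B) / ((n_A+n_B)^2 * (n_A+n_B-1)) = 2000/900 = 2.2222.
        SD[R] = 1.4907.
Step 4: Continuity-corrected z = (R + 0.5 - E[R]) / SD[R] = (4 + 0.5 - 6.0000) / 1.4907 = -1.0062.
Step 5: Two-sided p-value via normal approximation = 2*(1 - Phi(|z|)) = 0.314305.
Step 6: alpha = 0.1. fail to reject H0.

R = 4, z = -1.0062, p = 0.314305, fail to reject H0.


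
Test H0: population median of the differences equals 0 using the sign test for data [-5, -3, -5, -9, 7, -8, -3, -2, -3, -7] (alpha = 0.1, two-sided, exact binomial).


Step 1: Discard zero differences. Original n = 10; n_eff = number of nonzero differences = 10.
Nonzero differences (with sign): -5, -3, -5, -9, +7, -8, -3, -2, -3, -7
Step 2: Count signs: positive = 1, negative = 9.
Step 3: Under H0: P(positive) = 0.5, so the number of positives S ~ Bin(10, 0.5).
Step 4: Two-sided exact p-value = sum of Bin(10,0.5) probabilities at or below the observed probability = 0.021484.
Step 5: alpha = 0.1. reject H0.

n_eff = 10, pos = 1, neg = 9, p = 0.021484, reject H0.


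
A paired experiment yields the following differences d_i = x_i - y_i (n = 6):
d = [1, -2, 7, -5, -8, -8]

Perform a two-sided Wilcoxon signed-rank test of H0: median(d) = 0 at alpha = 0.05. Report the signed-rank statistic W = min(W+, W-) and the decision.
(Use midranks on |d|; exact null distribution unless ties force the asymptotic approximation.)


Step 1: Drop any zero differences (none here) and take |d_i|.
|d| = [1, 2, 7, 5, 8, 8]
Step 2: Midrank |d_i| (ties get averaged ranks).
ranks: |1|->1, |2|->2, |7|->4, |5|->3, |8|->5.5, |8|->5.5
Step 3: Attach original signs; sum ranks with positive sign and with negative sign.
W+ = 1 + 4 = 5
W- = 2 + 3 + 5.5 + 5.5 = 16
(Check: W+ + W- = 21 should equal n(n+1)/2 = 21.)
Step 4: Test statistic W = min(W+, W-) = 5.
Step 5: Ties in |d|, so use the tie-corrected normal approximation.
        E[W] = n(n+1)/4 = 6*7/4 = 10.5.
        Tie groups: |d|=8 (t=2); sum(t^3 - t) = 6.
        Var[W] = n(n+1)(2n+1)/24 - sum(t^3-t)/48 = 546/24 - 6/48 = 22.625.
        z = (W - E[W]) / sqrt(Var[W]) = (5 - 10.5) / 4.7566 = -1.1563.
        Two-sided p = 2*Phi(z) = 0.247561.
Step 6: alpha = 0.05. fail to reject H0.

W+ = 5, W- = 16, W = min = 5, p = 0.247561, fail to reject H0.


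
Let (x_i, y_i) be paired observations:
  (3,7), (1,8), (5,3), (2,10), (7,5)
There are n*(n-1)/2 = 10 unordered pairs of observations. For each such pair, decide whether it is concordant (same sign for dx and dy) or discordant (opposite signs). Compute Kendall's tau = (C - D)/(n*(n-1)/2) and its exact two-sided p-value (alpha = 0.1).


Step 1: Enumerate the 10 unordered pairs (i,j) with i<j and classify each by sign(x_j-x_i) * sign(y_j-y_i).
  (1,2):dx=-2,dy=+1->D; (1,3):dx=+2,dy=-4->D; (1,4):dx=-1,dy=+3->D; (1,5):dx=+4,dy=-2->D
  (2,3):dx=+4,dy=-5->D; (2,4):dx=+1,dy=+2->C; (2,5):dx=+6,dy=-3->D; (3,4):dx=-3,dy=+7->D
  (3,5):dx=+2,dy=+2->C; (4,5):dx=+5,dy=-5->D
Step 2: C = 2, D = 8, total pairs = 10.
Step 3: tau = (C - D)/(n(n-1)/2) = (2 - 8)/10 = -0.600000.
Step 4: Exact two-sided p-value (enumerate n! = 120 permutations of y under H0): p = 0.233333.
Step 5: alpha = 0.1. fail to reject H0.

tau_b = -0.6000 (C=2, D=8), p = 0.233333, fail to reject H0.


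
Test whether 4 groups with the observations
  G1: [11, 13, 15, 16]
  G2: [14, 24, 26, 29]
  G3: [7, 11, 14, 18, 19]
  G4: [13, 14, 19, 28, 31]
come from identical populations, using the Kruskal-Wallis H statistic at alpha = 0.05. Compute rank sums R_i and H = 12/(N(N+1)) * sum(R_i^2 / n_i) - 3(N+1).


Step 1: Combine all N = 18 observations and assign midranks.
sorted (value, group, rank): (7,G3,1), (11,G1,2.5), (11,G3,2.5), (13,G1,4.5), (13,G4,4.5), (14,G2,7), (14,G3,7), (14,G4,7), (15,G1,9), (16,G1,10), (18,G3,11), (19,G3,12.5), (19,G4,12.5), (24,G2,14), (26,G2,15), (28,G4,16), (29,G2,17), (31,G4,18)
Step 2: Sum ranks within each group.
R_1 = 26 (n_1 = 4)
R_2 = 53 (n_2 = 4)
R_3 = 34 (n_3 = 5)
R_4 = 58 (n_4 = 5)
Step 3: H = 12/(N(N+1)) * sum(R_i^2/n_i) - 3(N+1)
     = 12/(18*19) * (26^2/4 + 53^2/4 + 34^2/5 + 58^2/5) - 3*19
     = 0.035088 * 1775.25 - 57
     = 5.289474.
Step 4: Ties present; correction factor C = 1 - 42/(18^3 - 18) = 0.992776. Corrected H = 5.289474 / 0.992776 = 5.327963.
Step 5: Under H0, H ~ chi^2(3); p-value = 0.149298.
Step 6: alpha = 0.05. fail to reject H0.

H = 5.3280, df = 3, p = 0.149298, fail to reject H0.


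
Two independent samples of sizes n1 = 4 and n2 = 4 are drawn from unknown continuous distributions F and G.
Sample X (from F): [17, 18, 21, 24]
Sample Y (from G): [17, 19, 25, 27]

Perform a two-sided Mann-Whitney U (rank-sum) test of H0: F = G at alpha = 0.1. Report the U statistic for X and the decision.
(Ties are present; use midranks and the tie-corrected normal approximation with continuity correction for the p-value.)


Step 1: Combine and sort all 8 observations; assign midranks.
sorted (value, group): (17,X), (17,Y), (18,X), (19,Y), (21,X), (24,X), (25,Y), (27,Y)
ranks: 17->1.5, 17->1.5, 18->3, 19->4, 21->5, 24->6, 25->7, 27->8
Step 2: Rank sum for X: R1 = 1.5 + 3 + 5 + 6 = 15.5.
Step 3: U_X = R1 - n1(n1+1)/2 = 15.5 - 4*5/2 = 15.5 - 10 = 5.5.
       U_Y = n1*n2 - U_X = 16 - 5.5 = 10.5.
Step 4: Ties are present, so use the tie-corrected normal approximation (with continuity correction) for the p-value.
Step 5: p-value = 0.561363; compare to alpha = 0.1. fail to reject H0.

U_X = 5.5, p = 0.561363, fail to reject H0 at alpha = 0.1.


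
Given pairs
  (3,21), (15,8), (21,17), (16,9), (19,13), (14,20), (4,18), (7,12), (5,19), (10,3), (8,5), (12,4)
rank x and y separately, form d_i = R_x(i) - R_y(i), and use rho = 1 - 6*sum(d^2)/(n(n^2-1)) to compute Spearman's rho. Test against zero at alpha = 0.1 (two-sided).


Step 1: Rank x and y separately (midranks; no ties here).
rank(x): 3->1, 15->9, 21->12, 16->10, 19->11, 14->8, 4->2, 7->4, 5->3, 10->6, 8->5, 12->7
rank(y): 21->12, 8->4, 17->8, 9->5, 13->7, 20->11, 18->9, 12->6, 19->10, 3->1, 5->3, 4->2
Step 2: d_i = R_x(i) - R_y(i); compute d_i^2.
  (1-12)^2=121, (9-4)^2=25, (12-8)^2=16, (10-5)^2=25, (11-7)^2=16, (8-11)^2=9, (2-9)^2=49, (4-6)^2=4, (3-10)^2=49, (6-1)^2=25, (5-3)^2=4, (7-2)^2=25
sum(d^2) = 368.
Step 3: rho = 1 - 6*368 / (12*(12^2 - 1)) = 1 - 2208/1716 = -0.286713.
Step 4: Under H0, t = rho * sqrt((n-2)/(1-rho^2)) = -0.9464 ~ t(10).
Step 5: Two-sided p-value from the t-distribution with 10 df = 0.366251.
Step 6: alpha = 0.1. fail to reject H0.

rho = -0.2867, p = 0.366251, fail to reject H0 at alpha = 0.1.


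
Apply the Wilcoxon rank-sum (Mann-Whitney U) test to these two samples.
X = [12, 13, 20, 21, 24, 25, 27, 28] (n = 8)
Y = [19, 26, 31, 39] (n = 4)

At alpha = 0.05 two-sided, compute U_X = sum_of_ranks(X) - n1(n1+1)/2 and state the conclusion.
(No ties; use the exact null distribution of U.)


Step 1: Combine and sort all 12 observations; assign midranks.
sorted (value, group): (12,X), (13,X), (19,Y), (20,X), (21,X), (24,X), (25,X), (26,Y), (27,X), (28,X), (31,Y), (39,Y)
ranks: 12->1, 13->2, 19->3, 20->4, 21->5, 24->6, 25->7, 26->8, 27->9, 28->10, 31->11, 39->12
Step 2: Rank sum for X: R1 = 1 + 2 + 4 + 5 + 6 + 7 + 9 + 10 = 44.
Step 3: U_X = R1 - n1(n1+1)/2 = 44 - 8*9/2 = 44 - 36 = 8.
       U_Y = n1*n2 - U_X = 32 - 8 = 24.
Step 4: No ties, so the exact null distribution of U (based on enumerating the C(12,8) = 495 equally likely rank assignments) gives the two-sided p-value.
Step 5: p-value = 0.214141; compare to alpha = 0.05. fail to reject H0.

U_X = 8, p = 0.214141, fail to reject H0 at alpha = 0.05.


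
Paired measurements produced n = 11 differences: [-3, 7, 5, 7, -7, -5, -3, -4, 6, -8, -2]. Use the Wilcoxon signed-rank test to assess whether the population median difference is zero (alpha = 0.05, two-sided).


Step 1: Drop any zero differences (none here) and take |d_i|.
|d| = [3, 7, 5, 7, 7, 5, 3, 4, 6, 8, 2]
Step 2: Midrank |d_i| (ties get averaged ranks).
ranks: |3|->2.5, |7|->9, |5|->5.5, |7|->9, |7|->9, |5|->5.5, |3|->2.5, |4|->4, |6|->7, |8|->11, |2|->1
Step 3: Attach original signs; sum ranks with positive sign and with negative sign.
W+ = 9 + 5.5 + 9 + 7 = 30.5
W- = 2.5 + 9 + 5.5 + 2.5 + 4 + 11 + 1 = 35.5
(Check: W+ + W- = 66 should equal n(n+1)/2 = 66.)
Step 4: Test statistic W = min(W+, W-) = 30.5.
Step 5: Ties in |d|, so use the tie-corrected normal approximation.
        E[W] = n(n+1)/4 = 11*12/4 = 33.
        Tie groups: |d|=3 (t=2), |d|=5 (t=2), |d|=7 (t=3); sum(t^3 - t) = 36.
        Var[W] = n(n+1)(2n+1)/24 - sum(t^3-t)/48 = 3036/24 - 36/48 = 125.75.
        z = (W - E[W]) / sqrt(Var[W]) = (30.5 - 33) / 11.2138 = -0.2229.
        Two-sided p = 2*Phi(z) = 0.823583.
Step 6: alpha = 0.05. fail to reject H0.

W+ = 30.5, W- = 35.5, W = min = 30.5, p = 0.823583, fail to reject H0.


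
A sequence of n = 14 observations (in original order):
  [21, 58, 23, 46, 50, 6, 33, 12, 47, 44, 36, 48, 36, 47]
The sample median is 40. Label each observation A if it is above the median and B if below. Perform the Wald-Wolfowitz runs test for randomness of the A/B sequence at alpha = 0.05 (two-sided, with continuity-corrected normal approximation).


Step 1: Compute median = 40; label A = above, B = below.
Labels in order: BABAABBBAABABA  (n_A = 7, n_B = 7)
Step 2: Count runs R = 10.
Step 3: Under H0 (random ordering), E[R] = 2*n_A*n_B/(n_A+n_B) + 1 = 2*7*7/14 + 1 = 8.0000.
        Var[R] = 2*n_A*n_B*(2*n_A*n_B - n_A - n_B) / ((n_A+n_B)^2 * (n_A+n_B-1)) = 8232/2548 = 3.2308.
        SD[R] = 1.7974.
Step 4: Continuity-corrected z = (R - 0.5 - E[R]) / SD[R] = (10 - 0.5 - 8.0000) / 1.7974 = 0.8345.
Step 5: Two-sided p-value via normal approximation = 2*(1 - Phi(|z|)) = 0.403986.
Step 6: alpha = 0.05. fail to reject H0.

R = 10, z = 0.8345, p = 0.403986, fail to reject H0.


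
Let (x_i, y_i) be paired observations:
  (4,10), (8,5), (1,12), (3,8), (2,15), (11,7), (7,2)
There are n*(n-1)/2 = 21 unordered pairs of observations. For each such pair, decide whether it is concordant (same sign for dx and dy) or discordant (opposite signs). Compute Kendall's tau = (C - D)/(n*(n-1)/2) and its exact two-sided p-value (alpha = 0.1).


Step 1: Enumerate the 21 unordered pairs (i,j) with i<j and classify each by sign(x_j-x_i) * sign(y_j-y_i).
  (1,2):dx=+4,dy=-5->D; (1,3):dx=-3,dy=+2->D; (1,4):dx=-1,dy=-2->C; (1,5):dx=-2,dy=+5->D
  (1,6):dx=+7,dy=-3->D; (1,7):dx=+3,dy=-8->D; (2,3):dx=-7,dy=+7->D; (2,4):dx=-5,dy=+3->D
  (2,5):dx=-6,dy=+10->D; (2,6):dx=+3,dy=+2->C; (2,7):dx=-1,dy=-3->C; (3,4):dx=+2,dy=-4->D
  (3,5):dx=+1,dy=+3->C; (3,6):dx=+10,dy=-5->D; (3,7):dx=+6,dy=-10->D; (4,5):dx=-1,dy=+7->D
  (4,6):dx=+8,dy=-1->D; (4,7):dx=+4,dy=-6->D; (5,6):dx=+9,dy=-8->D; (5,7):dx=+5,dy=-13->D
  (6,7):dx=-4,dy=-5->C
Step 2: C = 5, D = 16, total pairs = 21.
Step 3: tau = (C - D)/(n(n-1)/2) = (5 - 16)/21 = -0.523810.
Step 4: Exact two-sided p-value (enumerate n! = 5040 permutations of y under H0): p = 0.136111.
Step 5: alpha = 0.1. fail to reject H0.

tau_b = -0.5238 (C=5, D=16), p = 0.136111, fail to reject H0.


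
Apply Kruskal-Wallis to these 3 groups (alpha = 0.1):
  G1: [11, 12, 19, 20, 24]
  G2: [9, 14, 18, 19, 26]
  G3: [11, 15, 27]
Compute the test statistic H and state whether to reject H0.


Step 1: Combine all N = 13 observations and assign midranks.
sorted (value, group, rank): (9,G2,1), (11,G1,2.5), (11,G3,2.5), (12,G1,4), (14,G2,5), (15,G3,6), (18,G2,7), (19,G1,8.5), (19,G2,8.5), (20,G1,10), (24,G1,11), (26,G2,12), (27,G3,13)
Step 2: Sum ranks within each group.
R_1 = 36 (n_1 = 5)
R_2 = 33.5 (n_2 = 5)
R_3 = 21.5 (n_3 = 3)
Step 3: H = 12/(N(N+1)) * sum(R_i^2/n_i) - 3(N+1)
     = 12/(13*14) * (36^2/5 + 33.5^2/5 + 21.5^2/3) - 3*14
     = 0.065934 * 637.733 - 42
     = 0.048352.
Step 4: Ties present; correction factor C = 1 - 12/(13^3 - 13) = 0.994505. Corrected H = 0.048352 / 0.994505 = 0.048619.
Step 5: Under H0, H ~ chi^2(2); p-value = 0.975984.
Step 6: alpha = 0.1. fail to reject H0.

H = 0.0486, df = 2, p = 0.975984, fail to reject H0.


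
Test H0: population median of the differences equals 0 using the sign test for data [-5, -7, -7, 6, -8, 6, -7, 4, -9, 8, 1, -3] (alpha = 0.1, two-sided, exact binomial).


Step 1: Discard zero differences. Original n = 12; n_eff = number of nonzero differences = 12.
Nonzero differences (with sign): -5, -7, -7, +6, -8, +6, -7, +4, -9, +8, +1, -3
Step 2: Count signs: positive = 5, negative = 7.
Step 3: Under H0: P(positive) = 0.5, so the number of positives S ~ Bin(12, 0.5).
Step 4: Two-sided exact p-value = sum of Bin(12,0.5) probabilities at or below the observed probability = 0.774414.
Step 5: alpha = 0.1. fail to reject H0.

n_eff = 12, pos = 5, neg = 7, p = 0.774414, fail to reject H0.


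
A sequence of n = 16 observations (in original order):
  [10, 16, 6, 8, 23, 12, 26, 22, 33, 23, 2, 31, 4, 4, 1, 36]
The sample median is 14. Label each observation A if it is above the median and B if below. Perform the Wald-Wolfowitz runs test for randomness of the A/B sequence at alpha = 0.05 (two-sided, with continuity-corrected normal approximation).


Step 1: Compute median = 14; label A = above, B = below.
Labels in order: BABBABAAAABABBBA  (n_A = 8, n_B = 8)
Step 2: Count runs R = 10.
Step 3: Under H0 (random ordering), E[R] = 2*n_A*n_B/(n_A+n_B) + 1 = 2*8*8/16 + 1 = 9.0000.
        Var[R] = 2*n_A*n_B*(2*n_A*n_B - n_A - n_B) / ((n_A+n_B)^2 * (n_A+n_B-1)) = 14336/3840 = 3.7333.
        SD[R] = 1.9322.
Step 4: Continuity-corrected z = (R - 0.5 - E[R]) / SD[R] = (10 - 0.5 - 9.0000) / 1.9322 = 0.2588.
Step 5: Two-sided p-value via normal approximation = 2*(1 - Phi(|z|)) = 0.795809.
Step 6: alpha = 0.05. fail to reject H0.

R = 10, z = 0.2588, p = 0.795809, fail to reject H0.


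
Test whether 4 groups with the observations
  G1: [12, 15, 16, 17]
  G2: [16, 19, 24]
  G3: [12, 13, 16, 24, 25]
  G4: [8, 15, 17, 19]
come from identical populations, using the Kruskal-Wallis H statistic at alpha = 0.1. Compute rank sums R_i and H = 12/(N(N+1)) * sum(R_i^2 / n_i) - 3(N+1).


Step 1: Combine all N = 16 observations and assign midranks.
sorted (value, group, rank): (8,G4,1), (12,G1,2.5), (12,G3,2.5), (13,G3,4), (15,G1,5.5), (15,G4,5.5), (16,G1,8), (16,G2,8), (16,G3,8), (17,G1,10.5), (17,G4,10.5), (19,G2,12.5), (19,G4,12.5), (24,G2,14.5), (24,G3,14.5), (25,G3,16)
Step 2: Sum ranks within each group.
R_1 = 26.5 (n_1 = 4)
R_2 = 35 (n_2 = 3)
R_3 = 45 (n_3 = 5)
R_4 = 29.5 (n_4 = 4)
Step 3: H = 12/(N(N+1)) * sum(R_i^2/n_i) - 3(N+1)
     = 12/(16*17) * (26.5^2/4 + 35^2/3 + 45^2/5 + 29.5^2/4) - 3*17
     = 0.044118 * 1206.46 - 51
     = 2.226103.
Step 4: Ties present; correction factor C = 1 - 54/(16^3 - 16) = 0.986765. Corrected H = 2.226103 / 0.986765 = 2.255961.
Step 5: Under H0, H ~ chi^2(3); p-value = 0.521010.
Step 6: alpha = 0.1. fail to reject H0.

H = 2.2560, df = 3, p = 0.521010, fail to reject H0.


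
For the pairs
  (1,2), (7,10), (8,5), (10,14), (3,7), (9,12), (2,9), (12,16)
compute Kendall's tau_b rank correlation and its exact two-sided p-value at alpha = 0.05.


Step 1: Enumerate the 28 unordered pairs (i,j) with i<j and classify each by sign(x_j-x_i) * sign(y_j-y_i).
  (1,2):dx=+6,dy=+8->C; (1,3):dx=+7,dy=+3->C; (1,4):dx=+9,dy=+12->C; (1,5):dx=+2,dy=+5->C
  (1,6):dx=+8,dy=+10->C; (1,7):dx=+1,dy=+7->C; (1,8):dx=+11,dy=+14->C; (2,3):dx=+1,dy=-5->D
  (2,4):dx=+3,dy=+4->C; (2,5):dx=-4,dy=-3->C; (2,6):dx=+2,dy=+2->C; (2,7):dx=-5,dy=-1->C
  (2,8):dx=+5,dy=+6->C; (3,4):dx=+2,dy=+9->C; (3,5):dx=-5,dy=+2->D; (3,6):dx=+1,dy=+7->C
  (3,7):dx=-6,dy=+4->D; (3,8):dx=+4,dy=+11->C; (4,5):dx=-7,dy=-7->C; (4,6):dx=-1,dy=-2->C
  (4,7):dx=-8,dy=-5->C; (4,8):dx=+2,dy=+2->C; (5,6):dx=+6,dy=+5->C; (5,7):dx=-1,dy=+2->D
  (5,8):dx=+9,dy=+9->C; (6,7):dx=-7,dy=-3->C; (6,8):dx=+3,dy=+4->C; (7,8):dx=+10,dy=+7->C
Step 2: C = 24, D = 4, total pairs = 28.
Step 3: tau = (C - D)/(n(n-1)/2) = (24 - 4)/28 = 0.714286.
Step 4: Exact two-sided p-value (enumerate n! = 40320 permutations of y under H0): p = 0.014137.
Step 5: alpha = 0.05. reject H0.

tau_b = 0.7143 (C=24, D=4), p = 0.014137, reject H0.


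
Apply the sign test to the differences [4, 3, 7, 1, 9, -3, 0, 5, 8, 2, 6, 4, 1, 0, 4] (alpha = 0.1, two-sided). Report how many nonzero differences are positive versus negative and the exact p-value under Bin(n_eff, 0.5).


Step 1: Discard zero differences. Original n = 15; n_eff = number of nonzero differences = 13.
Nonzero differences (with sign): +4, +3, +7, +1, +9, -3, +5, +8, +2, +6, +4, +1, +4
Step 2: Count signs: positive = 12, negative = 1.
Step 3: Under H0: P(positive) = 0.5, so the number of positives S ~ Bin(13, 0.5).
Step 4: Two-sided exact p-value = sum of Bin(13,0.5) probabilities at or below the observed probability = 0.003418.
Step 5: alpha = 0.1. reject H0.

n_eff = 13, pos = 12, neg = 1, p = 0.003418, reject H0.


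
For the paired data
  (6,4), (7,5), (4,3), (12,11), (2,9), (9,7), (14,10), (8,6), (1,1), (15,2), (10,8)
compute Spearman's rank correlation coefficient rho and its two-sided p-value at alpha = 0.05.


Step 1: Rank x and y separately (midranks; no ties here).
rank(x): 6->4, 7->5, 4->3, 12->9, 2->2, 9->7, 14->10, 8->6, 1->1, 15->11, 10->8
rank(y): 4->4, 5->5, 3->3, 11->11, 9->9, 7->7, 10->10, 6->6, 1->1, 2->2, 8->8
Step 2: d_i = R_x(i) - R_y(i); compute d_i^2.
  (4-4)^2=0, (5-5)^2=0, (3-3)^2=0, (9-11)^2=4, (2-9)^2=49, (7-7)^2=0, (10-10)^2=0, (6-6)^2=0, (1-1)^2=0, (11-2)^2=81, (8-8)^2=0
sum(d^2) = 134.
Step 3: rho = 1 - 6*134 / (11*(11^2 - 1)) = 1 - 804/1320 = 0.390909.
Step 4: Under H0, t = rho * sqrt((n-2)/(1-rho^2)) = 1.2741 ~ t(9).
Step 5: Two-sided p-value from the t-distribution with 9 df = 0.234540.
Step 6: alpha = 0.05. fail to reject H0.

rho = 0.3909, p = 0.234540, fail to reject H0 at alpha = 0.05.


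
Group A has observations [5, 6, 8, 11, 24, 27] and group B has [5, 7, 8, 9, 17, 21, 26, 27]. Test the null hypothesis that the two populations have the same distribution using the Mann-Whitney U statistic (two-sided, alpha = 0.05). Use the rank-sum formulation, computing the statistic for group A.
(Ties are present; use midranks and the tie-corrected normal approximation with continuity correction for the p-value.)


Step 1: Combine and sort all 14 observations; assign midranks.
sorted (value, group): (5,X), (5,Y), (6,X), (7,Y), (8,X), (8,Y), (9,Y), (11,X), (17,Y), (21,Y), (24,X), (26,Y), (27,X), (27,Y)
ranks: 5->1.5, 5->1.5, 6->3, 7->4, 8->5.5, 8->5.5, 9->7, 11->8, 17->9, 21->10, 24->11, 26->12, 27->13.5, 27->13.5
Step 2: Rank sum for X: R1 = 1.5 + 3 + 5.5 + 8 + 11 + 13.5 = 42.5.
Step 3: U_X = R1 - n1(n1+1)/2 = 42.5 - 6*7/2 = 42.5 - 21 = 21.5.
       U_Y = n1*n2 - U_X = 48 - 21.5 = 26.5.
Step 4: Ties are present, so use the tie-corrected normal approximation (with continuity correction) for the p-value.
Step 5: p-value = 0.795593; compare to alpha = 0.05. fail to reject H0.

U_X = 21.5, p = 0.795593, fail to reject H0 at alpha = 0.05.


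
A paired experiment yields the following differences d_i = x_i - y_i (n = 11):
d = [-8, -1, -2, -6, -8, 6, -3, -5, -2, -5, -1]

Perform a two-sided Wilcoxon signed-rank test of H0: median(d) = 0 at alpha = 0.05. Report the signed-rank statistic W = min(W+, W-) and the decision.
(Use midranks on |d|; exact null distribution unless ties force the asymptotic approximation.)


Step 1: Drop any zero differences (none here) and take |d_i|.
|d| = [8, 1, 2, 6, 8, 6, 3, 5, 2, 5, 1]
Step 2: Midrank |d_i| (ties get averaged ranks).
ranks: |8|->10.5, |1|->1.5, |2|->3.5, |6|->8.5, |8|->10.5, |6|->8.5, |3|->5, |5|->6.5, |2|->3.5, |5|->6.5, |1|->1.5
Step 3: Attach original signs; sum ranks with positive sign and with negative sign.
W+ = 8.5 = 8.5
W- = 10.5 + 1.5 + 3.5 + 8.5 + 10.5 + 5 + 6.5 + 3.5 + 6.5 + 1.5 = 57.5
(Check: W+ + W- = 66 should equal n(n+1)/2 = 66.)
Step 4: Test statistic W = min(W+, W-) = 8.5.
Step 5: Ties in |d|, so use the tie-corrected normal approximation.
        E[W] = n(n+1)/4 = 11*12/4 = 33.
        Tie groups: |d|=1 (t=2), |d|=2 (t=2), |d|=5 (t=2), |d|=6 (t=2), |d|=8 (t=2); sum(t^3 - t) = 30.
        Var[W] = n(n+1)(2n+1)/24 - sum(t^3-t)/48 = 3036/24 - 30/48 = 125.875.
        z = (W - E[W]) / sqrt(Var[W]) = (8.5 - 33) / 11.2194 = -2.1837.
        Two-sided p = 2*Phi(z) = 0.028983.
Step 6: alpha = 0.05. reject H0.

W+ = 8.5, W- = 57.5, W = min = 8.5, p = 0.028983, reject H0.


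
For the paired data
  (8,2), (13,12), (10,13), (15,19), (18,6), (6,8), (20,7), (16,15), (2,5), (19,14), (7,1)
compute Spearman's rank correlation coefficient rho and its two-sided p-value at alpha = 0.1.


Step 1: Rank x and y separately (midranks; no ties here).
rank(x): 8->4, 13->6, 10->5, 15->7, 18->9, 6->2, 20->11, 16->8, 2->1, 19->10, 7->3
rank(y): 2->2, 12->7, 13->8, 19->11, 6->4, 8->6, 7->5, 15->10, 5->3, 14->9, 1->1
Step 2: d_i = R_x(i) - R_y(i); compute d_i^2.
  (4-2)^2=4, (6-7)^2=1, (5-8)^2=9, (7-11)^2=16, (9-4)^2=25, (2-6)^2=16, (11-5)^2=36, (8-10)^2=4, (1-3)^2=4, (10-9)^2=1, (3-1)^2=4
sum(d^2) = 120.
Step 3: rho = 1 - 6*120 / (11*(11^2 - 1)) = 1 - 720/1320 = 0.454545.
Step 4: Under H0, t = rho * sqrt((n-2)/(1-rho^2)) = 1.5309 ~ t(9).
Step 5: Two-sided p-value from the t-distribution with 9 df = 0.160145.
Step 6: alpha = 0.1. fail to reject H0.

rho = 0.4545, p = 0.160145, fail to reject H0 at alpha = 0.1.


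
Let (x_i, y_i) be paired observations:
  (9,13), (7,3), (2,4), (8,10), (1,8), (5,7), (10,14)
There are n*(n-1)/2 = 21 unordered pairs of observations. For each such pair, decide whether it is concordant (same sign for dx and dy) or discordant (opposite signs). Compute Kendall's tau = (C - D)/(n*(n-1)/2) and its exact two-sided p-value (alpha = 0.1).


Step 1: Enumerate the 21 unordered pairs (i,j) with i<j and classify each by sign(x_j-x_i) * sign(y_j-y_i).
  (1,2):dx=-2,dy=-10->C; (1,3):dx=-7,dy=-9->C; (1,4):dx=-1,dy=-3->C; (1,5):dx=-8,dy=-5->C
  (1,6):dx=-4,dy=-6->C; (1,7):dx=+1,dy=+1->C; (2,3):dx=-5,dy=+1->D; (2,4):dx=+1,dy=+7->C
  (2,5):dx=-6,dy=+5->D; (2,6):dx=-2,dy=+4->D; (2,7):dx=+3,dy=+11->C; (3,4):dx=+6,dy=+6->C
  (3,5):dx=-1,dy=+4->D; (3,6):dx=+3,dy=+3->C; (3,7):dx=+8,dy=+10->C; (4,5):dx=-7,dy=-2->C
  (4,6):dx=-3,dy=-3->C; (4,7):dx=+2,dy=+4->C; (5,6):dx=+4,dy=-1->D; (5,7):dx=+9,dy=+6->C
  (6,7):dx=+5,dy=+7->C
Step 2: C = 16, D = 5, total pairs = 21.
Step 3: tau = (C - D)/(n(n-1)/2) = (16 - 5)/21 = 0.523810.
Step 4: Exact two-sided p-value (enumerate n! = 5040 permutations of y under H0): p = 0.136111.
Step 5: alpha = 0.1. fail to reject H0.

tau_b = 0.5238 (C=16, D=5), p = 0.136111, fail to reject H0.


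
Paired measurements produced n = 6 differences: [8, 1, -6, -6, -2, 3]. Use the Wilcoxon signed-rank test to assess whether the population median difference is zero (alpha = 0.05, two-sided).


Step 1: Drop any zero differences (none here) and take |d_i|.
|d| = [8, 1, 6, 6, 2, 3]
Step 2: Midrank |d_i| (ties get averaged ranks).
ranks: |8|->6, |1|->1, |6|->4.5, |6|->4.5, |2|->2, |3|->3
Step 3: Attach original signs; sum ranks with positive sign and with negative sign.
W+ = 6 + 1 + 3 = 10
W- = 4.5 + 4.5 + 2 = 11
(Check: W+ + W- = 21 should equal n(n+1)/2 = 21.)
Step 4: Test statistic W = min(W+, W-) = 10.
Step 5: Ties in |d|, so use the tie-corrected normal approximation.
        E[W] = n(n+1)/4 = 6*7/4 = 10.5.
        Tie groups: |d|=6 (t=2); sum(t^3 - t) = 6.
        Var[W] = n(n+1)(2n+1)/24 - sum(t^3-t)/48 = 546/24 - 6/48 = 22.625.
        z = (W - E[W]) / sqrt(Var[W]) = (10 - 10.5) / 4.7566 = -0.1051.
        Two-sided p = 2*Phi(z) = 0.916282.
Step 6: alpha = 0.05. fail to reject H0.

W+ = 10, W- = 11, W = min = 10, p = 0.916282, fail to reject H0.


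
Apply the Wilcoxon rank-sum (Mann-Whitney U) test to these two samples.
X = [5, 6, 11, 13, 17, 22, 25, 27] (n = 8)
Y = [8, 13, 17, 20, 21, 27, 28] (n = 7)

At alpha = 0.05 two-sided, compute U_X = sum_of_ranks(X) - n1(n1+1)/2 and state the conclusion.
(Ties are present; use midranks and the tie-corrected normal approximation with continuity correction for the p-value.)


Step 1: Combine and sort all 15 observations; assign midranks.
sorted (value, group): (5,X), (6,X), (8,Y), (11,X), (13,X), (13,Y), (17,X), (17,Y), (20,Y), (21,Y), (22,X), (25,X), (27,X), (27,Y), (28,Y)
ranks: 5->1, 6->2, 8->3, 11->4, 13->5.5, 13->5.5, 17->7.5, 17->7.5, 20->9, 21->10, 22->11, 25->12, 27->13.5, 27->13.5, 28->15
Step 2: Rank sum for X: R1 = 1 + 2 + 4 + 5.5 + 7.5 + 11 + 12 + 13.5 = 56.5.
Step 3: U_X = R1 - n1(n1+1)/2 = 56.5 - 8*9/2 = 56.5 - 36 = 20.5.
       U_Y = n1*n2 - U_X = 56 - 20.5 = 35.5.
Step 4: Ties are present, so use the tie-corrected normal approximation (with continuity correction) for the p-value.
Step 5: p-value = 0.416636; compare to alpha = 0.05. fail to reject H0.

U_X = 20.5, p = 0.416636, fail to reject H0 at alpha = 0.05.


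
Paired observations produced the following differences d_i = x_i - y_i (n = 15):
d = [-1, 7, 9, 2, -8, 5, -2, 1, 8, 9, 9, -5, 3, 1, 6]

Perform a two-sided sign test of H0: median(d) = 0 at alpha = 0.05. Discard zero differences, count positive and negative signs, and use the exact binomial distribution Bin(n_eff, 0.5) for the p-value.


Step 1: Discard zero differences. Original n = 15; n_eff = number of nonzero differences = 15.
Nonzero differences (with sign): -1, +7, +9, +2, -8, +5, -2, +1, +8, +9, +9, -5, +3, +1, +6
Step 2: Count signs: positive = 11, negative = 4.
Step 3: Under H0: P(positive) = 0.5, so the number of positives S ~ Bin(15, 0.5).
Step 4: Two-sided exact p-value = sum of Bin(15,0.5) probabilities at or below the observed probability = 0.118469.
Step 5: alpha = 0.05. fail to reject H0.

n_eff = 15, pos = 11, neg = 4, p = 0.118469, fail to reject H0.


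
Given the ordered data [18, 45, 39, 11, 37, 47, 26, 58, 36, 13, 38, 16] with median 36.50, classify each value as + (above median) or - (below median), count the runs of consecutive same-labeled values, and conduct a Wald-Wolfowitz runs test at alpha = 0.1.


Step 1: Compute median = 36.50; label A = above, B = below.
Labels in order: BAABAABABBAB  (n_A = 6, n_B = 6)
Step 2: Count runs R = 9.
Step 3: Under H0 (random ordering), E[R] = 2*n_A*n_B/(n_A+n_B) + 1 = 2*6*6/12 + 1 = 7.0000.
        Var[R] = 2*n_A*n_B*(2*n_A*n_B - n_A - n_B) / ((n_A+n_B)^2 * (n_A+n_B-1)) = 4320/1584 = 2.7273.
        SD[R] = 1.6514.
Step 4: Continuity-corrected z = (R - 0.5 - E[R]) / SD[R] = (9 - 0.5 - 7.0000) / 1.6514 = 0.9083.
Step 5: Two-sided p-value via normal approximation = 2*(1 - Phi(|z|)) = 0.363722.
Step 6: alpha = 0.1. fail to reject H0.

R = 9, z = 0.9083, p = 0.363722, fail to reject H0.


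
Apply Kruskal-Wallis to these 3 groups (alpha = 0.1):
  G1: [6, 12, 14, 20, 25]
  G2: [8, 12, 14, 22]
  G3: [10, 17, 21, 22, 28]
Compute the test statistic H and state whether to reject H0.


Step 1: Combine all N = 14 observations and assign midranks.
sorted (value, group, rank): (6,G1,1), (8,G2,2), (10,G3,3), (12,G1,4.5), (12,G2,4.5), (14,G1,6.5), (14,G2,6.5), (17,G3,8), (20,G1,9), (21,G3,10), (22,G2,11.5), (22,G3,11.5), (25,G1,13), (28,G3,14)
Step 2: Sum ranks within each group.
R_1 = 34 (n_1 = 5)
R_2 = 24.5 (n_2 = 4)
R_3 = 46.5 (n_3 = 5)
Step 3: H = 12/(N(N+1)) * sum(R_i^2/n_i) - 3(N+1)
     = 12/(14*15) * (34^2/5 + 24.5^2/4 + 46.5^2/5) - 3*15
     = 0.057143 * 813.712 - 45
     = 1.497857.
Step 4: Ties present; correction factor C = 1 - 18/(14^3 - 14) = 0.993407. Corrected H = 1.497857 / 0.993407 = 1.507799.
Step 5: Under H0, H ~ chi^2(2); p-value = 0.470528.
Step 6: alpha = 0.1. fail to reject H0.

H = 1.5078, df = 2, p = 0.470528, fail to reject H0.


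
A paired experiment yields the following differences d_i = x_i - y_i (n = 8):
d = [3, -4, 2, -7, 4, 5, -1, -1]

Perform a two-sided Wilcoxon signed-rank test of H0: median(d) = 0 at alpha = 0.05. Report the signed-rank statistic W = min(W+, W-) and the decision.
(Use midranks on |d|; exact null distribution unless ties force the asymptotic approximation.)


Step 1: Drop any zero differences (none here) and take |d_i|.
|d| = [3, 4, 2, 7, 4, 5, 1, 1]
Step 2: Midrank |d_i| (ties get averaged ranks).
ranks: |3|->4, |4|->5.5, |2|->3, |7|->8, |4|->5.5, |5|->7, |1|->1.5, |1|->1.5
Step 3: Attach original signs; sum ranks with positive sign and with negative sign.
W+ = 4 + 3 + 5.5 + 7 = 19.5
W- = 5.5 + 8 + 1.5 + 1.5 = 16.5
(Check: W+ + W- = 36 should equal n(n+1)/2 = 36.)
Step 4: Test statistic W = min(W+, W-) = 16.5.
Step 5: Ties in |d|, so use the tie-corrected normal approximation.
        E[W] = n(n+1)/4 = 8*9/4 = 18.
        Tie groups: |d|=1 (t=2), |d|=4 (t=2); sum(t^3 - t) = 12.
        Var[W] = n(n+1)(2n+1)/24 - sum(t^3-t)/48 = 1224/24 - 12/48 = 50.75.
        z = (W - E[W]) / sqrt(Var[W]) = (16.5 - 18) / 7.1239 = -0.2106.
        Two-sided p = 2*Phi(z) = 0.833232.
Step 6: alpha = 0.05. fail to reject H0.

W+ = 19.5, W- = 16.5, W = min = 16.5, p = 0.833232, fail to reject H0.


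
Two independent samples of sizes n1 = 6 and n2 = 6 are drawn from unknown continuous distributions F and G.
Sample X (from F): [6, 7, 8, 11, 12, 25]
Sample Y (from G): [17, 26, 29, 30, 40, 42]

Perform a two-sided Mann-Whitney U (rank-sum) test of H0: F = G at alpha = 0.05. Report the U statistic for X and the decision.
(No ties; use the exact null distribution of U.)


Step 1: Combine and sort all 12 observations; assign midranks.
sorted (value, group): (6,X), (7,X), (8,X), (11,X), (12,X), (17,Y), (25,X), (26,Y), (29,Y), (30,Y), (40,Y), (42,Y)
ranks: 6->1, 7->2, 8->3, 11->4, 12->5, 17->6, 25->7, 26->8, 29->9, 30->10, 40->11, 42->12
Step 2: Rank sum for X: R1 = 1 + 2 + 3 + 4 + 5 + 7 = 22.
Step 3: U_X = R1 - n1(n1+1)/2 = 22 - 6*7/2 = 22 - 21 = 1.
       U_Y = n1*n2 - U_X = 36 - 1 = 35.
Step 4: No ties, so the exact null distribution of U (based on enumerating the C(12,6) = 924 equally likely rank assignments) gives the two-sided p-value.
Step 5: p-value = 0.004329; compare to alpha = 0.05. reject H0.

U_X = 1, p = 0.004329, reject H0 at alpha = 0.05.
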